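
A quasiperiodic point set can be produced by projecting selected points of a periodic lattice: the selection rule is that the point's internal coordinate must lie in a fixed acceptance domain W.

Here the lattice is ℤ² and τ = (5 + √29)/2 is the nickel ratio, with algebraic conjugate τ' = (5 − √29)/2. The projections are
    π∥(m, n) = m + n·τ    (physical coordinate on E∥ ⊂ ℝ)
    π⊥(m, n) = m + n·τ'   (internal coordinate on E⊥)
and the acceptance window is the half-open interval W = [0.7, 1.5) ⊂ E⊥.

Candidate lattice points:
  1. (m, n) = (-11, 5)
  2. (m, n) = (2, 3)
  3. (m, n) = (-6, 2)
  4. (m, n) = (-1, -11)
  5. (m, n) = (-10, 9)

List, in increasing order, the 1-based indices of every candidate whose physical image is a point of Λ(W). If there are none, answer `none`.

2, 4

τ' = (5−√29)/2 ≈ -0.192582.
#1 (-11,5): internal coord -11 + (5)·τ' = -11.962912; -11.962912 ∉ [0.7, 1.5) → out
#2 (2,3): internal coord 2 + (3)·τ' = +1.422253; +1.422253 ∈ [0.7, 1.5) → IN Λ
#3 (-6,2): internal coord -6 + (2)·τ' = -6.385165; -6.385165 ∉ [0.7, 1.5) → out
#4 (-1,-11): internal coord -1 + (-11)·τ' = +1.118406; +1.118406 ∈ [0.7, 1.5) → IN Λ
#5 (-10,9): internal coord -10 + (9)·τ' = -11.733242; -11.733242 ∉ [0.7, 1.5) → out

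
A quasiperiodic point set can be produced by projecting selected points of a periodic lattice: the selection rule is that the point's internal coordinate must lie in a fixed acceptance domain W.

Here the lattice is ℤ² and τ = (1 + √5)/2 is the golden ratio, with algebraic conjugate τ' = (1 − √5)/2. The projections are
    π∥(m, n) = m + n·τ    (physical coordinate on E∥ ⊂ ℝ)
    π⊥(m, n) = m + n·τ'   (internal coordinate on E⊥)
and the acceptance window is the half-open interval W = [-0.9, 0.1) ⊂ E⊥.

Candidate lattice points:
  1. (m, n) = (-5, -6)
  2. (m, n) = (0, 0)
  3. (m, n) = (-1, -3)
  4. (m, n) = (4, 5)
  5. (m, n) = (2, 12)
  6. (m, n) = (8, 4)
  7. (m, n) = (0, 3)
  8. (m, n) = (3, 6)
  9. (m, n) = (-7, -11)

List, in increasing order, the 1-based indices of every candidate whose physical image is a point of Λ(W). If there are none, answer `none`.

τ' = (1−√5)/2 ≈ -0.6180.
[1] lift (-5,-6): star map gives -1.2918; window check -0.9 ≤ -1.2918 < 0.1 is false → out
[2] lift (0,0): star map gives 0.0000; window check -0.9 ≤ 0.0000 < 0.1 is true → IN Λ
[3] lift (-1,-3): star map gives 0.8541; window check -0.9 ≤ 0.8541 < 0.1 is false → out
[4] lift (4,5): star map gives 0.9098; window check -0.9 ≤ 0.9098 < 0.1 is false → out
[5] lift (2,12): star map gives -5.4164; window check -0.9 ≤ -5.4164 < 0.1 is false → out
[6] lift (8,4): star map gives 5.5279; window check -0.9 ≤ 5.5279 < 0.1 is false → out
[7] lift (0,3): star map gives -1.8541; window check -0.9 ≤ -1.8541 < 0.1 is false → out
[8] lift (3,6): star map gives -0.7082; window check -0.9 ≤ -0.7082 < 0.1 is true → IN Λ
[9] lift (-7,-11): star map gives -0.2016; window check -0.9 ≤ -0.2016 < 0.1 is true → IN Λ

2, 8, 9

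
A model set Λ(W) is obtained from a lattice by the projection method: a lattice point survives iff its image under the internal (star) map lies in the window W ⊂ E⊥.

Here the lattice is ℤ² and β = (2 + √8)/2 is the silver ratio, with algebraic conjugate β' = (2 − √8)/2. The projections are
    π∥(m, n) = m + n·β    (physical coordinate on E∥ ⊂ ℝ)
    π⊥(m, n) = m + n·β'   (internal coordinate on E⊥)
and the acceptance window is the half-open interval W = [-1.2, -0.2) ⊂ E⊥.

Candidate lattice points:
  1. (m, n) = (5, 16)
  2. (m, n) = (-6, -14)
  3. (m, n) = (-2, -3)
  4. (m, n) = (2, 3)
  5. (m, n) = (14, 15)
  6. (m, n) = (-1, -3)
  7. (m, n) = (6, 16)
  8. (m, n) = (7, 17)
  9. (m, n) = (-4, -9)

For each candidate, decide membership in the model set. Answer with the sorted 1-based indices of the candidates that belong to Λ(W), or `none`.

β' = (2−√8)/2 ≈ -0.4142.
#1 (5,16): internal coord 5 + (16)·β' = -1.6274; -1.6274 ∉ [-1.2, -0.2) → out
#2 (-6,-14): internal coord -6 + (-14)·β' = -0.2010; -0.2010 ∈ [-1.2, -0.2) → IN Λ
#3 (-2,-3): internal coord -2 + (-3)·β' = -0.7574; -0.7574 ∈ [-1.2, -0.2) → IN Λ
#4 (2,3): internal coord 2 + (3)·β' = +0.7574; +0.7574 ∉ [-1.2, -0.2) → out
#5 (14,15): internal coord 14 + (15)·β' = +7.7868; +7.7868 ∉ [-1.2, -0.2) → out
#6 (-1,-3): internal coord -1 + (-3)·β' = +0.2426; +0.2426 ∉ [-1.2, -0.2) → out
#7 (6,16): internal coord 6 + (16)·β' = -0.6274; -0.6274 ∈ [-1.2, -0.2) → IN Λ
#8 (7,17): internal coord 7 + (17)·β' = -0.0416; -0.0416 ∉ [-1.2, -0.2) → out
#9 (-4,-9): internal coord -4 + (-9)·β' = -0.2721; -0.2721 ∈ [-1.2, -0.2) → IN Λ

2, 3, 7, 9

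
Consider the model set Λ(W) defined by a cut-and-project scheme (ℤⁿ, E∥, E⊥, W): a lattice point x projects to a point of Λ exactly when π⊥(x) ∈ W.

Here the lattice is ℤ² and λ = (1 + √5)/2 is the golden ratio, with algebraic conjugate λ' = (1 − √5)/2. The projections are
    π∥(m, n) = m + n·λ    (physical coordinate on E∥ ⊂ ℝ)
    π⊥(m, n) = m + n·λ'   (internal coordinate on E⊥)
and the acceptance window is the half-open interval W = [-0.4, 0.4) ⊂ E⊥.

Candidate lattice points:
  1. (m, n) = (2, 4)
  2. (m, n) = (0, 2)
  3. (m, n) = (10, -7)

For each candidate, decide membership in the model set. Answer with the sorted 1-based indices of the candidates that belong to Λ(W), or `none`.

λ' = (1−√5)/2 ≈ -0.6180.
#1 (2,4): internal coord 2 + (4)·λ' = -0.4721; -0.4721 ∉ [-0.4, 0.4) → out
#2 (0,2): internal coord 0 + (2)·λ' = -1.2361; -1.2361 ∉ [-0.4, 0.4) → out
#3 (10,-7): internal coord 10 + (-7)·λ' = +14.3262; +14.3262 ∉ [-0.4, 0.4) → out

none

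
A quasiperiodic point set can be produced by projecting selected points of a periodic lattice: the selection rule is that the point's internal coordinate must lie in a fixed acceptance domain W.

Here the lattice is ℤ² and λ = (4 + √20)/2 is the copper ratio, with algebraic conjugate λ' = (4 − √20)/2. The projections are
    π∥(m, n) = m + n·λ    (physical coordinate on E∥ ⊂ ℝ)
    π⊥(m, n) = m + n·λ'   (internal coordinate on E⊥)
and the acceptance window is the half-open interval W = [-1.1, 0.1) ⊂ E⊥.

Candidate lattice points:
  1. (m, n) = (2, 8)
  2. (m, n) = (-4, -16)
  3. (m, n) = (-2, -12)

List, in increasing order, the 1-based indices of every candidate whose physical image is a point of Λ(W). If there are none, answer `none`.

2

λ' = (4−√20)/2 ≈ -0.2361.
#1 (2,8): internal coord 2 + (8)·λ' = +0.1115; +0.1115 ∉ [-1.1, 0.1) → out
#2 (-4,-16): internal coord -4 + (-16)·λ' = -0.2229; -0.2229 ∈ [-1.1, 0.1) → IN Λ
#3 (-2,-12): internal coord -2 + (-12)·λ' = +0.8328; +0.8328 ∉ [-1.1, 0.1) → out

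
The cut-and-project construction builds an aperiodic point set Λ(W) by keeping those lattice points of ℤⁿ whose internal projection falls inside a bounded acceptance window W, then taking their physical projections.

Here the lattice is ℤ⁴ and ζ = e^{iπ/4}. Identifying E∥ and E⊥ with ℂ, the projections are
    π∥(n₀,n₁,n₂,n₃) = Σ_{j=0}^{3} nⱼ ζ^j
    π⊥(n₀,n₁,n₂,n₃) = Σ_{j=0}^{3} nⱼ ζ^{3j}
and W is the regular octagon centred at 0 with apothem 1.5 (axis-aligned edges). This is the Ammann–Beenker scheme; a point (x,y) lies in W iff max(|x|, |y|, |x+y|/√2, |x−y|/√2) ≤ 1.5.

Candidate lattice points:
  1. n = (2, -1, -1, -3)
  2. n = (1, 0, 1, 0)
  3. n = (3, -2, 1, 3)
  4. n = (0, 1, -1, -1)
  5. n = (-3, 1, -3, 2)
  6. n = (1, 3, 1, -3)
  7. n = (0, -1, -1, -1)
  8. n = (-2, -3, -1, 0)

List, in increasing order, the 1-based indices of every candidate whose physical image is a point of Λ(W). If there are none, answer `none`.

2, 7, 8

π⊥(n) = n₀ + n₁ζ³ + n₂ζ⁶ + n₃ζ⁹ where ζ = e^{iπ/4}.
candidate 1: n = (2, -1, -1, -3) → π⊥ ≈ (+0.5858, -1.8284); max(|x|,|y|,|x±y|/√2) = 1.8284 > 1.5 ⇒ ∉ W
candidate 2: n = (1, 0, 1, 0) → π⊥ ≈ (+1.0000, -1.0000); max(|x|,|y|,|x±y|/√2) = 1.4142 ≤ 1.5 ⇒ ∈ W
candidate 3: n = (3, -2, 1, 3) → π⊥ ≈ (+6.5355, -0.2929); max(|x|,|y|,|x±y|/√2) = 6.5355 > 1.5 ⇒ ∉ W
candidate 4: n = (0, 1, -1, -1) → π⊥ ≈ (-1.4142, +1.0000); max(|x|,|y|,|x±y|/√2) = 1.7071 > 1.5 ⇒ ∉ W
candidate 5: n = (-3, 1, -3, 2) → π⊥ ≈ (-2.2929, +5.1213); max(|x|,|y|,|x±y|/√2) = 5.2426 > 1.5 ⇒ ∉ W
candidate 6: n = (1, 3, 1, -3) → π⊥ ≈ (-3.2426, -1.0000); max(|x|,|y|,|x±y|/√2) = 3.2426 > 1.5 ⇒ ∉ W
candidate 7: n = (0, -1, -1, -1) → π⊥ ≈ (+0.0000, -0.4142); max(|x|,|y|,|x±y|/√2) = 0.4142 ≤ 1.5 ⇒ ∈ W
candidate 8: n = (-2, -3, -1, 0) → π⊥ ≈ (+0.1213, -1.1213); max(|x|,|y|,|x±y|/√2) = 1.1213 ≤ 1.5 ⇒ ∈ W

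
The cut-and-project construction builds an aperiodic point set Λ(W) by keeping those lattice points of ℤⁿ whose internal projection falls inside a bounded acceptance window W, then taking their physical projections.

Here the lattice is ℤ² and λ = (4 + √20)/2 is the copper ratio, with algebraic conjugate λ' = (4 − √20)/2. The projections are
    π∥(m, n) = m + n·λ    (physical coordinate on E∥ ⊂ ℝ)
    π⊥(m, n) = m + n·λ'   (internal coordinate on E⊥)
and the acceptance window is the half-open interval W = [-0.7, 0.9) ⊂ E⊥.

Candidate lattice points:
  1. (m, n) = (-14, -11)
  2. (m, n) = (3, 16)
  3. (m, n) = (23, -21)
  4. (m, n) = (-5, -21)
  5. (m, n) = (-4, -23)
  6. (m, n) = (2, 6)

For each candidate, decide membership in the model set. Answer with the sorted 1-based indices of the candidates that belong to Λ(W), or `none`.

Numerically λ ≈ 4.2361 and λ' = −1/λ ≈ -0.2361.
candidate 1: (m,n)=(-14,-11) → π∥ = -14-11·λ ≈ -60.5967, π⊥ = -14-11·λ' ≈ -11.4033 ∉ [-0.7, 0.9) ⇒ out
candidate 2: (m,n)=(3,16) → π∥ = 3+16·λ ≈ 70.7771, π⊥ = 3+16·λ' ≈ -0.7771 ∉ [-0.7, 0.9) ⇒ out
candidate 3: (m,n)=(23,-21) → π∥ = 23-21·λ ≈ -65.9574, π⊥ = 23-21·λ' ≈ 27.9574 ∉ [-0.7, 0.9) ⇒ out
candidate 4: (m,n)=(-5,-21) → π∥ = -5-21·λ ≈ -93.9574, π⊥ = -5-21·λ' ≈ -0.0426 ∈ [-0.7, 0.9) ⇒ IN Λ
candidate 5: (m,n)=(-4,-23) → π∥ = -4-23·λ ≈ -101.4296, π⊥ = -4-23·λ' ≈ 1.4296 ∉ [-0.7, 0.9) ⇒ out
candidate 6: (m,n)=(2,6) → π∥ = 2+6·λ ≈ 27.4164, π⊥ = 2+6·λ' ≈ 0.5836 ∈ [-0.7, 0.9) ⇒ IN Λ

4, 6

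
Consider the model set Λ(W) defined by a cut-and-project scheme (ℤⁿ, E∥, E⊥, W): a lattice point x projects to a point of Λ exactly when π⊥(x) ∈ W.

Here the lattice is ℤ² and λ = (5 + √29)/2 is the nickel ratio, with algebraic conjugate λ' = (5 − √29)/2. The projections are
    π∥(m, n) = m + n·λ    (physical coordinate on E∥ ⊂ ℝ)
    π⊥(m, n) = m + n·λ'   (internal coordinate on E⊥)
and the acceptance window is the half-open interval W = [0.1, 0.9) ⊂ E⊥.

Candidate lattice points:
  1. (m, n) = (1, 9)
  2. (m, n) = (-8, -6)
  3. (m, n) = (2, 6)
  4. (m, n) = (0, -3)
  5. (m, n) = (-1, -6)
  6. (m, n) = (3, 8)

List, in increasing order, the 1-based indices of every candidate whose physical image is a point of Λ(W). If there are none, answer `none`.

Compute λ' = (5−√29)/2 = -0.192582, so π⊥(m,n) = m -0.192582·n.
[1] lift (1,9): star map gives -0.733242; window check 0.1 ≤ -0.733242 < 0.9 is false → out
[2] lift (-8,-6): star map gives -6.844506; window check 0.1 ≤ -6.844506 < 0.9 is false → out
[3] lift (2,6): star map gives 0.844506; window check 0.1 ≤ 0.844506 < 0.9 is true → IN Λ
[4] lift (0,-3): star map gives 0.577747; window check 0.1 ≤ 0.577747 < 0.9 is true → IN Λ
[5] lift (-1,-6): star map gives 0.155494; window check 0.1 ≤ 0.155494 < 0.9 is true → IN Λ
[6] lift (3,8): star map gives 1.459341; window check 0.1 ≤ 1.459341 < 0.9 is false → out

3, 4, 5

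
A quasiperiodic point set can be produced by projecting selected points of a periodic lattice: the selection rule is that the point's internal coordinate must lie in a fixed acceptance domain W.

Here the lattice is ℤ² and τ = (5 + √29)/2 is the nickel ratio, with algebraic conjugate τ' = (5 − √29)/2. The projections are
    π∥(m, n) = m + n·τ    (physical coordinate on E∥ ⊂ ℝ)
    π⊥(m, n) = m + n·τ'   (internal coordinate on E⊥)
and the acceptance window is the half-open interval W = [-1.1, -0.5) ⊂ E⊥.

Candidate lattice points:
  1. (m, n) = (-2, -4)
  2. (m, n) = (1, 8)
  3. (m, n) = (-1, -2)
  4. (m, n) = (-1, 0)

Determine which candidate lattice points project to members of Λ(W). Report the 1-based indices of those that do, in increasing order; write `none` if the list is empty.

2, 3, 4

Numerically τ ≈ 5.19258 and τ' = −1/τ ≈ -0.19258.
[1] lift (-2,-4): star map gives -1.22967; window check -1.1 ≤ -1.22967 < -0.5 is false → out
[2] lift (1,8): star map gives -0.54066; window check -1.1 ≤ -0.54066 < -0.5 is true → IN Λ
[3] lift (-1,-2): star map gives -0.61484; window check -1.1 ≤ -0.61484 < -0.5 is true → IN Λ
[4] lift (-1,0): star map gives -1.00000; window check -1.1 ≤ -1.00000 < -0.5 is true → IN Λ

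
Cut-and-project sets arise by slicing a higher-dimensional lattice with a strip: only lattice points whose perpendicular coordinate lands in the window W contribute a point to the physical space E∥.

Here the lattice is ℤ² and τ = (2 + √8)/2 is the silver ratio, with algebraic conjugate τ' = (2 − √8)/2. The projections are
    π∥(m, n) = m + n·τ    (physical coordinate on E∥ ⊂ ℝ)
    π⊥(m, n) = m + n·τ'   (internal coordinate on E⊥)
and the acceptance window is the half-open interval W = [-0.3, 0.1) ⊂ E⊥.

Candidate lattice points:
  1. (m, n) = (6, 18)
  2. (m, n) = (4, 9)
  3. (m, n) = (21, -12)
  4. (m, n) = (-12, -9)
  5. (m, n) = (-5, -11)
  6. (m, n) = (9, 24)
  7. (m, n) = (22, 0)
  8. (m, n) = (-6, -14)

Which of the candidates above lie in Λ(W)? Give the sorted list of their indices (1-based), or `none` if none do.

Numerically τ ≈ 2.414214 and τ' = −1/τ ≈ -0.414214.
#1 (6,18): internal coord 6 + (18)·τ' = -1.455844; -1.455844 ∉ [-0.3, 0.1) → out
#2 (4,9): internal coord 4 + (9)·τ' = +0.272078; +0.272078 ∉ [-0.3, 0.1) → out
#3 (21,-12): internal coord 21 + (-12)·τ' = +25.970563; +25.970563 ∉ [-0.3, 0.1) → out
#4 (-12,-9): internal coord -12 + (-9)·τ' = -8.272078; -8.272078 ∉ [-0.3, 0.1) → out
#5 (-5,-11): internal coord -5 + (-11)·τ' = -0.443651; -0.443651 ∉ [-0.3, 0.1) → out
#6 (9,24): internal coord 9 + (24)·τ' = -0.941125; -0.941125 ∉ [-0.3, 0.1) → out
#7 (22,0): internal coord 22 + (0)·τ' = +22.000000; +22.000000 ∉ [-0.3, 0.1) → out
#8 (-6,-14): internal coord -6 + (-14)·τ' = -0.201010; -0.201010 ∈ [-0.3, 0.1) → IN Λ

8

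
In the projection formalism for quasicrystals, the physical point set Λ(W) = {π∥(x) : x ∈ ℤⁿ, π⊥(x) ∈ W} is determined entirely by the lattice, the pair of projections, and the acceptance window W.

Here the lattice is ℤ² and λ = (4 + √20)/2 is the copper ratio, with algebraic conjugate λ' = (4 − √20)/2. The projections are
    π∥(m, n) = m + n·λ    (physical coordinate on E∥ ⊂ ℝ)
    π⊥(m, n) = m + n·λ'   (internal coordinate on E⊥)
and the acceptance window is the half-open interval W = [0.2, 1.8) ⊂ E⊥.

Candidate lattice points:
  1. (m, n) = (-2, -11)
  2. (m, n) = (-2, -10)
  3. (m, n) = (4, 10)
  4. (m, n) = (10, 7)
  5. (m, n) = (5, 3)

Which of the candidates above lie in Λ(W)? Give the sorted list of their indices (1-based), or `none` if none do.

Compute λ' = (4−√20)/2 = -0.2361, so π⊥(m,n) = m -0.2361·n.
#1 (-2,-11): internal coord -2 + (-11)·λ' = +0.5967; +0.5967 ∈ [0.2, 1.8) → IN Λ
#2 (-2,-10): internal coord -2 + (-10)·λ' = +0.3607; +0.3607 ∈ [0.2, 1.8) → IN Λ
#3 (4,10): internal coord 4 + (10)·λ' = +1.6393; +1.6393 ∈ [0.2, 1.8) → IN Λ
#4 (10,7): internal coord 10 + (7)·λ' = +8.3475; +8.3475 ∉ [0.2, 1.8) → out
#5 (5,3): internal coord 5 + (3)·λ' = +4.2918; +4.2918 ∉ [0.2, 1.8) → out

1, 2, 3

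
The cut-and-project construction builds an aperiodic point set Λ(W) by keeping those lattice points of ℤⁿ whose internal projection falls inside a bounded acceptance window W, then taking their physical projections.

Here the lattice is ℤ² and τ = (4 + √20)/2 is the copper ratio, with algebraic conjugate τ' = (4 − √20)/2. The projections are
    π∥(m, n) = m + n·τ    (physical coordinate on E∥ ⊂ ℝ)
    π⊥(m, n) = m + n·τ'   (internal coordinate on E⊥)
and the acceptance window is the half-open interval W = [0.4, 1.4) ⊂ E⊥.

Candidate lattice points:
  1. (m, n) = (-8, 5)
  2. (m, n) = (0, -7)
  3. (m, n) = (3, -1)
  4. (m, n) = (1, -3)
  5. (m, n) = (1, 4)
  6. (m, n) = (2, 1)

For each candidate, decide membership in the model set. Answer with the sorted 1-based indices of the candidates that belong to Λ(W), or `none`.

none

τ' = (4−√20)/2 ≈ -0.23607.
#1 (-8,5): internal coord -8 + (5)·τ' = -9.18034; -9.18034 ∉ [0.4, 1.4) → out
#2 (0,-7): internal coord 0 + (-7)·τ' = +1.65248; +1.65248 ∉ [0.4, 1.4) → out
#3 (3,-1): internal coord 3 + (-1)·τ' = +3.23607; +3.23607 ∉ [0.4, 1.4) → out
#4 (1,-3): internal coord 1 + (-3)·τ' = +1.70820; +1.70820 ∉ [0.4, 1.4) → out
#5 (1,4): internal coord 1 + (4)·τ' = +0.05573; +0.05573 ∉ [0.4, 1.4) → out
#6 (2,1): internal coord 2 + (1)·τ' = +1.76393; +1.76393 ∉ [0.4, 1.4) → out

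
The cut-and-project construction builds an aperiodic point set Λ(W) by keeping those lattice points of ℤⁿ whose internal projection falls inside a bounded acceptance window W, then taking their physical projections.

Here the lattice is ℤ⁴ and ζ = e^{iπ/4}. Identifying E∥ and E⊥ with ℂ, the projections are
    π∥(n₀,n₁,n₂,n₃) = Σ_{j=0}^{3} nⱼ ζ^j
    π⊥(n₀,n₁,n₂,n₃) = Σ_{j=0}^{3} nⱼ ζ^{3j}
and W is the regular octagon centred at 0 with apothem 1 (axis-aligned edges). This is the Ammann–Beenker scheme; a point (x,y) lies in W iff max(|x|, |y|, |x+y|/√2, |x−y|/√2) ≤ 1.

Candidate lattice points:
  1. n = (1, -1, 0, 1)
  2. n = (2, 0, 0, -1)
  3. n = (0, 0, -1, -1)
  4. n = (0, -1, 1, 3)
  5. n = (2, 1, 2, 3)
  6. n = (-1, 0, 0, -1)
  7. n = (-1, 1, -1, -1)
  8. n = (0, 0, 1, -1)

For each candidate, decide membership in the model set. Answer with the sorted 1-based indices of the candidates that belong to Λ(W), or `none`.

With ζ = e^{iπ/4} the internal vectors are ζ^0,ζ^3,ζ^6,ζ^9.
candidate 1: n = (1, -1, 0, 1) → π⊥ ≈ (+2.4142, +0.0000); max(|x|,|y|,|x±y|/√2) = 2.4142 > 1 ⇒ ∉ W
candidate 2: n = (2, 0, 0, -1) → π⊥ ≈ (+1.2929, -0.7071); max(|x|,|y|,|x±y|/√2) = 1.4142 > 1 ⇒ ∉ W
candidate 3: n = (0, 0, -1, -1) → π⊥ ≈ (-0.7071, +0.2929); max(|x|,|y|,|x±y|/√2) = 0.7071 ≤ 1 ⇒ ∈ W
candidate 4: n = (0, -1, 1, 3) → π⊥ ≈ (+2.8284, +0.4142); max(|x|,|y|,|x±y|/√2) = 2.8284 > 1 ⇒ ∉ W
candidate 5: n = (2, 1, 2, 3) → π⊥ ≈ (+3.4142, +0.8284); max(|x|,|y|,|x±y|/√2) = 3.4142 > 1 ⇒ ∉ W
candidate 6: n = (-1, 0, 0, -1) → π⊥ ≈ (-1.7071, -0.7071); max(|x|,|y|,|x±y|/√2) = 1.7071 > 1 ⇒ ∉ W
candidate 7: n = (-1, 1, -1, -1) → π⊥ ≈ (-2.4142, +1.0000); max(|x|,|y|,|x±y|/√2) = 2.4142 > 1 ⇒ ∉ W
candidate 8: n = (0, 0, 1, -1) → π⊥ ≈ (-0.7071, -1.7071); max(|x|,|y|,|x±y|/√2) = 1.7071 > 1 ⇒ ∉ W

3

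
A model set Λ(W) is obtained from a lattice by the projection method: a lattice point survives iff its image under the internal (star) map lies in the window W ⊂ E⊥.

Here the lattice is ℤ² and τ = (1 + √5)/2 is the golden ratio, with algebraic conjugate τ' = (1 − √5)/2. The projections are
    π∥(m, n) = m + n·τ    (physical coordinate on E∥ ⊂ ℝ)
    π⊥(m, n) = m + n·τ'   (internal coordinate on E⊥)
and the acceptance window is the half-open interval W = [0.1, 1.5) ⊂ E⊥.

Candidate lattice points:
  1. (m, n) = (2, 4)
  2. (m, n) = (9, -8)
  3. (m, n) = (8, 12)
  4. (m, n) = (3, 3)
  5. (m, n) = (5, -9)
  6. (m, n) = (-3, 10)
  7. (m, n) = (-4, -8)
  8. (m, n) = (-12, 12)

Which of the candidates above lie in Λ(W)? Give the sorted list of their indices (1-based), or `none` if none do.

3, 4, 7

τ' = (1−√5)/2 ≈ -0.6180.
#1 (2,4): internal coord 2 + (4)·τ' = -0.4721; -0.4721 ∉ [0.1, 1.5) → out
#2 (9,-8): internal coord 9 + (-8)·τ' = +13.9443; +13.9443 ∉ [0.1, 1.5) → out
#3 (8,12): internal coord 8 + (12)·τ' = +0.5836; +0.5836 ∈ [0.1, 1.5) → IN Λ
#4 (3,3): internal coord 3 + (3)·τ' = +1.1459; +1.1459 ∈ [0.1, 1.5) → IN Λ
#5 (5,-9): internal coord 5 + (-9)·τ' = +10.5623; +10.5623 ∉ [0.1, 1.5) → out
#6 (-3,10): internal coord -3 + (10)·τ' = -9.1803; -9.1803 ∉ [0.1, 1.5) → out
#7 (-4,-8): internal coord -4 + (-8)·τ' = +0.9443; +0.9443 ∈ [0.1, 1.5) → IN Λ
#8 (-12,12): internal coord -12 + (12)·τ' = -19.4164; -19.4164 ∉ [0.1, 1.5) → out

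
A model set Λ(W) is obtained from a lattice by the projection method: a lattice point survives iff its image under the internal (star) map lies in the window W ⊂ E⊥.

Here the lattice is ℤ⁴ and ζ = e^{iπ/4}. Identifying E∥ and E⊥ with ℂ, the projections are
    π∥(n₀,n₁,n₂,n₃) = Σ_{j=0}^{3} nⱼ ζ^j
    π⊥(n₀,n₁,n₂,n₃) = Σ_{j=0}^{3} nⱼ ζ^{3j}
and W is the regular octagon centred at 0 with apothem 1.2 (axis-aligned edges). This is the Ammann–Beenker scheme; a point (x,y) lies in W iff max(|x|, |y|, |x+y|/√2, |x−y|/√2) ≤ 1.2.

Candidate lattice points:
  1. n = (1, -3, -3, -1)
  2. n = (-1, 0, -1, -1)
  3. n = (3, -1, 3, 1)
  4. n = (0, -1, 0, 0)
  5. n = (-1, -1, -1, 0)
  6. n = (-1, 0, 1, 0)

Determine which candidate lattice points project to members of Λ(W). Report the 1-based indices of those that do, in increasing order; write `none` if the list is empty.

4, 5

With ζ = e^{iπ/4} the internal vectors are ζ^0,ζ^3,ζ^6,ζ^9.
candidate 1: n = (1, -3, -3, -1) → π⊥ ≈ (+2.41421, +0.17157); max(|x|,|y|,|x±y|/√2) = 2.41421 > 1.2 ⇒ ∉ W
candidate 2: n = (-1, 0, -1, -1) → π⊥ ≈ (-1.70711, +0.29289); max(|x|,|y|,|x±y|/√2) = 1.70711 > 1.2 ⇒ ∉ W
candidate 3: n = (3, -1, 3, 1) → π⊥ ≈ (+4.41421, -3.00000); max(|x|,|y|,|x±y|/√2) = 5.24264 > 1.2 ⇒ ∉ W
candidate 4: n = (0, -1, 0, 0) → π⊥ ≈ (+0.70711, -0.70711); max(|x|,|y|,|x±y|/√2) = 1.00000 ≤ 1.2 ⇒ ∈ W
candidate 5: n = (-1, -1, -1, 0) → π⊥ ≈ (-0.29289, +0.29289); max(|x|,|y|,|x±y|/√2) = 0.41421 ≤ 1.2 ⇒ ∈ W
candidate 6: n = (-1, 0, 1, 0) → π⊥ ≈ (-1.00000, -1.00000); max(|x|,|y|,|x±y|/√2) = 1.41421 > 1.2 ⇒ ∉ W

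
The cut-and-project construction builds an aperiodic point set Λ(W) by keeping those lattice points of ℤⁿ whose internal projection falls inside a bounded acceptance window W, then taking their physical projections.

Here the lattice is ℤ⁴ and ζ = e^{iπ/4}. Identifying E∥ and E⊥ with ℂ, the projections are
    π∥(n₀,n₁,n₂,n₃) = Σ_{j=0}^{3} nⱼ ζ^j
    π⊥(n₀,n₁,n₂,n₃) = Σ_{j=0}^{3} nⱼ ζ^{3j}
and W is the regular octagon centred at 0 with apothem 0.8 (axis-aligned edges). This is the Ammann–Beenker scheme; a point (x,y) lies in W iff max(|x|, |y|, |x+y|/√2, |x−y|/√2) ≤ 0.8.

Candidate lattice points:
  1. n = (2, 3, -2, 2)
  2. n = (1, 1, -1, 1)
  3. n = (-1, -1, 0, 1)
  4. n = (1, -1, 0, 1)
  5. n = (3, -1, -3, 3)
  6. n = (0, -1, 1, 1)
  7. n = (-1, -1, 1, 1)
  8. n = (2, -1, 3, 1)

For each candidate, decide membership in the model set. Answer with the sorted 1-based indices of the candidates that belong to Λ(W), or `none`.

Internal map: ζ^{3j} for j=0..3 gives (1,0), (−√2/2,√2/2), (0,−1), (√2/2,√2/2).
candidate 1: n = (2, 3, -2, 2) → π⊥ ≈ (+1.292893, +5.535534); max(|x|,|y|,|x±y|/√2) = 5.535534 > 0.8 ⇒ ∉ W
candidate 2: n = (1, 1, -1, 1) → π⊥ ≈ (+1.000000, +2.414214); max(|x|,|y|,|x±y|/√2) = 2.414214 > 0.8 ⇒ ∉ W
candidate 3: n = (-1, -1, 0, 1) → π⊥ ≈ (+0.414214, +0.000000); max(|x|,|y|,|x±y|/√2) = 0.414214 ≤ 0.8 ⇒ ∈ W
candidate 4: n = (1, -1, 0, 1) → π⊥ ≈ (+2.414214, +0.000000); max(|x|,|y|,|x±y|/√2) = 2.414214 > 0.8 ⇒ ∉ W
candidate 5: n = (3, -1, -3, 3) → π⊥ ≈ (+5.828427, +4.414214); max(|x|,|y|,|x±y|/√2) = 7.242641 > 0.8 ⇒ ∉ W
candidate 6: n = (0, -1, 1, 1) → π⊥ ≈ (+1.414214, -1.000000); max(|x|,|y|,|x±y|/√2) = 1.707107 > 0.8 ⇒ ∉ W
candidate 7: n = (-1, -1, 1, 1) → π⊥ ≈ (+0.414214, -1.000000); max(|x|,|y|,|x±y|/√2) = 1.000000 > 0.8 ⇒ ∉ W
candidate 8: n = (2, -1, 3, 1) → π⊥ ≈ (+3.414214, -3.000000); max(|x|,|y|,|x±y|/√2) = 4.535534 > 0.8 ⇒ ∉ W

3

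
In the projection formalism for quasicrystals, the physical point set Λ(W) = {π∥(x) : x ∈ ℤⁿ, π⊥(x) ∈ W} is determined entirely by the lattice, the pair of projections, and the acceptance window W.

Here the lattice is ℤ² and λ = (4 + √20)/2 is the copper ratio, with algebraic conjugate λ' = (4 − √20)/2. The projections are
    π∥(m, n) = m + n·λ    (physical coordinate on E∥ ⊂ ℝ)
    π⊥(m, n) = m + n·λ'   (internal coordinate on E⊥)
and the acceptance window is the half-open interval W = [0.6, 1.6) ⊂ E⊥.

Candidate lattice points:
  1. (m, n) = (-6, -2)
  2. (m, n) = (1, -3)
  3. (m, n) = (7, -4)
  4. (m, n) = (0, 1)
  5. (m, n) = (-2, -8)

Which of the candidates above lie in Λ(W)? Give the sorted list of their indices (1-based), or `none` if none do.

λ' = (4−√20)/2 ≈ -0.2361.
[1] lift (-6,-2): star map gives -5.5279; window check 0.6 ≤ -5.5279 < 1.6 is false → out
[2] lift (1,-3): star map gives 1.7082; window check 0.6 ≤ 1.7082 < 1.6 is false → out
[3] lift (7,-4): star map gives 7.9443; window check 0.6 ≤ 7.9443 < 1.6 is false → out
[4] lift (0,1): star map gives -0.2361; window check 0.6 ≤ -0.2361 < 1.6 is false → out
[5] lift (-2,-8): star map gives -0.1115; window check 0.6 ≤ -0.1115 < 1.6 is false → out

none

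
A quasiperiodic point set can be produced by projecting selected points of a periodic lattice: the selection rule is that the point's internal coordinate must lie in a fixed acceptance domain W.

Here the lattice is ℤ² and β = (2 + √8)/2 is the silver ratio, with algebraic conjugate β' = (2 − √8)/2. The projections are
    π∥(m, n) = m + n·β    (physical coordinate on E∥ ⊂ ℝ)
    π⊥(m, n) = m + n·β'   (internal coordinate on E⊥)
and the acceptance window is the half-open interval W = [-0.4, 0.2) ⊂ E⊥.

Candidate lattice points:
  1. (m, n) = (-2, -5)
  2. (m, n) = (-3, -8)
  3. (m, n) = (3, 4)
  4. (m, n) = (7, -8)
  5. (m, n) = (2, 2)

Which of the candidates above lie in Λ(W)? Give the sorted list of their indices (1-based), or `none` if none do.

1

Compute β' = (2−√8)/2 = -0.41421, so π⊥(m,n) = m -0.41421·n.
#1 (-2,-5): internal coord -2 + (-5)·β' = +0.07107; +0.07107 ∈ [-0.4, 0.2) → IN Λ
#2 (-3,-8): internal coord -3 + (-8)·β' = +0.31371; +0.31371 ∉ [-0.4, 0.2) → out
#3 (3,4): internal coord 3 + (4)·β' = +1.34315; +1.34315 ∉ [-0.4, 0.2) → out
#4 (7,-8): internal coord 7 + (-8)·β' = +10.31371; +10.31371 ∉ [-0.4, 0.2) → out
#5 (2,2): internal coord 2 + (2)·β' = +1.17157; +1.17157 ∉ [-0.4, 0.2) → out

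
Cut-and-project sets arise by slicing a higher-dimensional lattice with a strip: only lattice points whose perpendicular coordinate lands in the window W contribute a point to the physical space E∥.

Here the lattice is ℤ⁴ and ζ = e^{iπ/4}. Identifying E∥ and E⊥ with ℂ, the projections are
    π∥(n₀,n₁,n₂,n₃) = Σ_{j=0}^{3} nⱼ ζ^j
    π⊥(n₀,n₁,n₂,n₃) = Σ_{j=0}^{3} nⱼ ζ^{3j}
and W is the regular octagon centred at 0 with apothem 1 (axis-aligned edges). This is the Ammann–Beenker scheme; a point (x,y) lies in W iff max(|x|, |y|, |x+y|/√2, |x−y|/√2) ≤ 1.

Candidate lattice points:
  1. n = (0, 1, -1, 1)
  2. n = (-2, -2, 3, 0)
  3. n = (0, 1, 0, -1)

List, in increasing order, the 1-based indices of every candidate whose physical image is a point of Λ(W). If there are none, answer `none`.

With ζ = e^{iπ/4} the internal vectors are ζ^0,ζ^3,ζ^6,ζ^9.
candidate 1: n = (0, 1, -1, 1) → π⊥ ≈ (+0.000000, +2.414214); max(|x|,|y|,|x±y|/√2) = 2.414214 > 1 ⇒ ∉ W
candidate 2: n = (-2, -2, 3, 0) → π⊥ ≈ (-0.585786, -4.414214); max(|x|,|y|,|x±y|/√2) = 4.414214 > 1 ⇒ ∉ W
candidate 3: n = (0, 1, 0, -1) → π⊥ ≈ (-1.414214, +0.000000); max(|x|,|y|,|x±y|/√2) = 1.414214 > 1 ⇒ ∉ W

none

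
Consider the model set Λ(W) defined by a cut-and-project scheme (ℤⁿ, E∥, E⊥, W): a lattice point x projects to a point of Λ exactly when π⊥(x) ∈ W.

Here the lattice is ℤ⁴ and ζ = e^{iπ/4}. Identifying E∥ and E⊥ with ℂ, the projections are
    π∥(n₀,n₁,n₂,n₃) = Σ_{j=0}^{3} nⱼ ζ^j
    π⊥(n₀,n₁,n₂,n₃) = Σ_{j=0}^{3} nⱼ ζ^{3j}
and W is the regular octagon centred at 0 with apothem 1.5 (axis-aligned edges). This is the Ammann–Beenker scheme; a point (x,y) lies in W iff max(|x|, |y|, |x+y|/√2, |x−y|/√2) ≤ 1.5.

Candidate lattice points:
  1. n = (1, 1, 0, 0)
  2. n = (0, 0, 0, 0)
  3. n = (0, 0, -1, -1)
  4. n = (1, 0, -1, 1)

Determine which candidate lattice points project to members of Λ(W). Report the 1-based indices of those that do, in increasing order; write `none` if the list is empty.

Internal map: ζ^{3j} for j=0..3 gives (1,0), (−√2/2,√2/2), (0,−1), (√2/2,√2/2).
candidate 1: n = (1, 1, 0, 0) → π⊥ ≈ (+0.2929, +0.7071); max(|x|,|y|,|x±y|/√2) = 0.7071 ≤ 1.5 ⇒ ∈ W
candidate 2: n = (0, 0, 0, 0) → π⊥ ≈ (+0.0000, +0.0000); max(|x|,|y|,|x±y|/√2) = 0.0000 ≤ 1.5 ⇒ ∈ W
candidate 3: n = (0, 0, -1, -1) → π⊥ ≈ (-0.7071, +0.2929); max(|x|,|y|,|x±y|/√2) = 0.7071 ≤ 1.5 ⇒ ∈ W
candidate 4: n = (1, 0, -1, 1) → π⊥ ≈ (+1.7071, +1.7071); max(|x|,|y|,|x±y|/√2) = 2.4142 > 1.5 ⇒ ∉ W

1, 2, 3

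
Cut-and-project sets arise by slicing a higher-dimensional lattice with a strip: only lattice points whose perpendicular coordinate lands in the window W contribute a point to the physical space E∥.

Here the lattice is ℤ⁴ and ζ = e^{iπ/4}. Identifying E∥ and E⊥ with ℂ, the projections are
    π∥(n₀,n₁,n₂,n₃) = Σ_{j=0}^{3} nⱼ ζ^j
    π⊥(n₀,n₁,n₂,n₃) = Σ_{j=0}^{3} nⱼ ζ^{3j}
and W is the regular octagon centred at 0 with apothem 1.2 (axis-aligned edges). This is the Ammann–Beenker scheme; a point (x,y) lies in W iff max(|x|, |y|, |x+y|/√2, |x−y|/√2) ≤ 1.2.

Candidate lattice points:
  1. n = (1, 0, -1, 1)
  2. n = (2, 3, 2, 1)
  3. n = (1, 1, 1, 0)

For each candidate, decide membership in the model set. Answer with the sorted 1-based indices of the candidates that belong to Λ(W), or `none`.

2, 3

With ζ = e^{iπ/4} the internal vectors are ζ^0,ζ^3,ζ^6,ζ^9.
candidate 1: n = (1, 0, -1, 1) → π⊥ ≈ (+1.70711, +1.70711); max(|x|,|y|,|x±y|/√2) = 2.41421 > 1.2 ⇒ ∉ W
candidate 2: n = (2, 3, 2, 1) → π⊥ ≈ (+0.58579, +0.82843); max(|x|,|y|,|x±y|/√2) = 1.00000 ≤ 1.2 ⇒ ∈ W
candidate 3: n = (1, 1, 1, 0) → π⊥ ≈ (+0.29289, -0.29289); max(|x|,|y|,|x±y|/√2) = 0.41421 ≤ 1.2 ⇒ ∈ W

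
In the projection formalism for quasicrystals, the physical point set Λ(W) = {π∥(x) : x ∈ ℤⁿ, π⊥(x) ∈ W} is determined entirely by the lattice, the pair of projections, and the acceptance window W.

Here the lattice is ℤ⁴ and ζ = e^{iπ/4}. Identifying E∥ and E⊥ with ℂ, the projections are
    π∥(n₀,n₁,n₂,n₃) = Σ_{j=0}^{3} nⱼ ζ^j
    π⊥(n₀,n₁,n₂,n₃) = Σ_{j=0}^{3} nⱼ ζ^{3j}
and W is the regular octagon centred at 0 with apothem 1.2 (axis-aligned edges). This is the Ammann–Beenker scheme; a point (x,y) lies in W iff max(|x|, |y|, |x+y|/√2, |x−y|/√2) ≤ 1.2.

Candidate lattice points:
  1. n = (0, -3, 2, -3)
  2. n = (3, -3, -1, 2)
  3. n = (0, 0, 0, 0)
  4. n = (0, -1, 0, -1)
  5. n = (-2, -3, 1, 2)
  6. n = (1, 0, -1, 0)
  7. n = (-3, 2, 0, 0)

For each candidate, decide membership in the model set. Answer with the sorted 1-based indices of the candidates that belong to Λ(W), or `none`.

With ζ = e^{iπ/4} the internal vectors are ζ^0,ζ^3,ζ^6,ζ^9.
#1 (0, -3, 2, -3): internal (0.000000, -6.242641); octagon support 6.242641 vs apothem 1.2 → ∉ W
#2 (3, -3, -1, 2): internal (6.535534, 0.292893); octagon support 6.535534 vs apothem 1.2 → ∉ W
#3 (0, 0, 0, 0): internal (0.000000, 0.000000); octagon support 0.000000 vs apothem 1.2 → ∈ W
#4 (0, -1, 0, -1): internal (0.000000, -1.414214); octagon support 1.414214 vs apothem 1.2 → ∉ W
#5 (-2, -3, 1, 2): internal (1.535534, -1.707107); octagon support 2.292893 vs apothem 1.2 → ∉ W
#6 (1, 0, -1, 0): internal (1.000000, 1.000000); octagon support 1.414214 vs apothem 1.2 → ∉ W
#7 (-3, 2, 0, 0): internal (-4.414214, 1.414214); octagon support 4.414214 vs apothem 1.2 → ∉ W

3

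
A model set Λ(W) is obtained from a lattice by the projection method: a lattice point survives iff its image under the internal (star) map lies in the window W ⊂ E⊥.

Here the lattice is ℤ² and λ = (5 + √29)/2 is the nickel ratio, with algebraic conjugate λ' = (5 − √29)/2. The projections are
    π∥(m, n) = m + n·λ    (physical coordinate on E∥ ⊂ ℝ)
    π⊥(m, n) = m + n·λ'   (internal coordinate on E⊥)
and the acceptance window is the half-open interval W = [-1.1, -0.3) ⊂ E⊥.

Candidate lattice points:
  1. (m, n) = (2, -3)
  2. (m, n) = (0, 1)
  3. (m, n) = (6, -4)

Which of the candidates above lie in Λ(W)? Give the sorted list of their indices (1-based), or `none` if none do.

none

Compute λ' = (5−√29)/2 = -0.192582, so π⊥(m,n) = m -0.192582·n.
candidate 1: (m,n)=(2,-3) → π∥ = 2-3·λ ≈ -13.577747, π⊥ = 2-3·λ' ≈ 2.577747 ∉ [-1.1, -0.3) ⇒ out
candidate 2: (m,n)=(0,1) → π∥ = 0+1·λ ≈ 5.192582, π⊥ = 0+1·λ' ≈ -0.192582 ∉ [-1.1, -0.3) ⇒ out
candidate 3: (m,n)=(6,-4) → π∥ = 6-4·λ ≈ -14.770330, π⊥ = 6-4·λ' ≈ 6.770330 ∉ [-1.1, -0.3) ⇒ out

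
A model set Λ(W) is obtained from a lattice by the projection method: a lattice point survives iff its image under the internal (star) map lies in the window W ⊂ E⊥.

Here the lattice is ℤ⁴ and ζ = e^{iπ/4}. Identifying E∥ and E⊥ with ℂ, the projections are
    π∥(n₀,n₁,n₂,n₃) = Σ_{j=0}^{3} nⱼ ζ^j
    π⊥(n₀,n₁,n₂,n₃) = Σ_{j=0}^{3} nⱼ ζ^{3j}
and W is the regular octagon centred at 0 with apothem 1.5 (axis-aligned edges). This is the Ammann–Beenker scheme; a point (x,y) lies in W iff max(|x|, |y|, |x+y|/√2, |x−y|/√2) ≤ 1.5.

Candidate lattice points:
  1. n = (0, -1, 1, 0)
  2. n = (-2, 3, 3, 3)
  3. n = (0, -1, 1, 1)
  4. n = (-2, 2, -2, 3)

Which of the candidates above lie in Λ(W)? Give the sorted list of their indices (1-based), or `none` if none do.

none

Internal map: ζ^{3j} for j=0..3 gives (1,0), (−√2/2,√2/2), (0,−1), (√2/2,√2/2).
candidate 1: n = (0, -1, 1, 0) → π⊥ ≈ (+0.70711, -1.70711); max(|x|,|y|,|x±y|/√2) = 1.70711 > 1.5 ⇒ ∉ W
candidate 2: n = (-2, 3, 3, 3) → π⊥ ≈ (-2.00000, +1.24264); max(|x|,|y|,|x±y|/√2) = 2.29289 > 1.5 ⇒ ∉ W
candidate 3: n = (0, -1, 1, 1) → π⊥ ≈ (+1.41421, -1.00000); max(|x|,|y|,|x±y|/√2) = 1.70711 > 1.5 ⇒ ∉ W
candidate 4: n = (-2, 2, -2, 3) → π⊥ ≈ (-1.29289, +5.53553); max(|x|,|y|,|x±y|/√2) = 5.53553 > 1.5 ⇒ ∉ W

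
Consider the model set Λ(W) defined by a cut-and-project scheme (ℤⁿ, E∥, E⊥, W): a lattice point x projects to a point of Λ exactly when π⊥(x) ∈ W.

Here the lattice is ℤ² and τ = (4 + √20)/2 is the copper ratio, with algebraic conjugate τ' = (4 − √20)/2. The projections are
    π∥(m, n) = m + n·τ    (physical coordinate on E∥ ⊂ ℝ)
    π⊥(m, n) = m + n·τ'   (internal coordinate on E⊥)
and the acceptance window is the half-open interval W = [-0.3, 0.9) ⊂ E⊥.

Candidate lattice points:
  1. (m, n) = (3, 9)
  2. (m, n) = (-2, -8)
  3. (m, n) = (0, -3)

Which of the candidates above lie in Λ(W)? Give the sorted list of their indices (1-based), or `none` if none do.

Compute τ' = (4−√20)/2 = -0.2361, so π⊥(m,n) = m -0.2361·n.
#1 (3,9): internal coord 3 + (9)·τ' = +0.8754; +0.8754 ∈ [-0.3, 0.9) → IN Λ
#2 (-2,-8): internal coord -2 + (-8)·τ' = -0.1115; -0.1115 ∈ [-0.3, 0.9) → IN Λ
#3 (0,-3): internal coord 0 + (-3)·τ' = +0.7082; +0.7082 ∈ [-0.3, 0.9) → IN Λ

1, 2, 3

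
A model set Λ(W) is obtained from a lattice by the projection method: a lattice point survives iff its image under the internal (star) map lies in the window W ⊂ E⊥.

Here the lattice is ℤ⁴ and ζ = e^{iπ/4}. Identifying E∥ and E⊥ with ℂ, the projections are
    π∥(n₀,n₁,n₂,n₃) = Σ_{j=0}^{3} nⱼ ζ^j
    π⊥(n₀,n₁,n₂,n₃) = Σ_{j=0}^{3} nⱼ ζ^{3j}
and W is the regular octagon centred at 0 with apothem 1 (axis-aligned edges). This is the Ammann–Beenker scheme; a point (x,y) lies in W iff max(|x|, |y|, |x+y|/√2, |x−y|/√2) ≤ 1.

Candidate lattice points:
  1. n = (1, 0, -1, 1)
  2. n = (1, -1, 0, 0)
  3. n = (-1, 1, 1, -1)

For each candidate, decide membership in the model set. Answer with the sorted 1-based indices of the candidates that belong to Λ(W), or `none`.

With ζ = e^{iπ/4} the internal vectors are ζ^0,ζ^3,ζ^6,ζ^9.
candidate 1: n = (1, 0, -1, 1) → π⊥ ≈ (+1.707107, +1.707107); max(|x|,|y|,|x±y|/√2) = 2.414214 > 1 ⇒ ∉ W
candidate 2: n = (1, -1, 0, 0) → π⊥ ≈ (+1.707107, -0.707107); max(|x|,|y|,|x±y|/√2) = 1.707107 > 1 ⇒ ∉ W
candidate 3: n = (-1, 1, 1, -1) → π⊥ ≈ (-2.414214, -1.000000); max(|x|,|y|,|x±y|/√2) = 2.414214 > 1 ⇒ ∉ W

none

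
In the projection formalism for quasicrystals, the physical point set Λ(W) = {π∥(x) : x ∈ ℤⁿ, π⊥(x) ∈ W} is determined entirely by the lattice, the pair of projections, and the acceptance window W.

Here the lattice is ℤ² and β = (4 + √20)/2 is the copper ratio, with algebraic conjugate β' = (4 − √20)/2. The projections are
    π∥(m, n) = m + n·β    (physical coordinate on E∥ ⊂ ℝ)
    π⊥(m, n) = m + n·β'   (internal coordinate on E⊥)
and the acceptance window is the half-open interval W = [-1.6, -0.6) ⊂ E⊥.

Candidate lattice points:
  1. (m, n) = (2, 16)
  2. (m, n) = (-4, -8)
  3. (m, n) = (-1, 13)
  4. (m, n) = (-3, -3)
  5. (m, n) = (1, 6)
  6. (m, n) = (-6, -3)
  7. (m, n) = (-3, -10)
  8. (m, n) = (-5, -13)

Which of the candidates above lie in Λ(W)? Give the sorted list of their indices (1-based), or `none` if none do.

7

Numerically β ≈ 4.2361 and β' = −1/β ≈ -0.2361.
[1] lift (2,16): star map gives -1.7771; window check -1.6 ≤ -1.7771 < -0.6 is false → out
[2] lift (-4,-8): star map gives -2.1115; window check -1.6 ≤ -2.1115 < -0.6 is false → out
[3] lift (-1,13): star map gives -4.0689; window check -1.6 ≤ -4.0689 < -0.6 is false → out
[4] lift (-3,-3): star map gives -2.2918; window check -1.6 ≤ -2.2918 < -0.6 is false → out
[5] lift (1,6): star map gives -0.4164; window check -1.6 ≤ -0.4164 < -0.6 is false → out
[6] lift (-6,-3): star map gives -5.2918; window check -1.6 ≤ -5.2918 < -0.6 is false → out
[7] lift (-3,-10): star map gives -0.6393; window check -1.6 ≤ -0.6393 < -0.6 is true → IN Λ
[8] lift (-5,-13): star map gives -1.9311; window check -1.6 ≤ -1.9311 < -0.6 is false → out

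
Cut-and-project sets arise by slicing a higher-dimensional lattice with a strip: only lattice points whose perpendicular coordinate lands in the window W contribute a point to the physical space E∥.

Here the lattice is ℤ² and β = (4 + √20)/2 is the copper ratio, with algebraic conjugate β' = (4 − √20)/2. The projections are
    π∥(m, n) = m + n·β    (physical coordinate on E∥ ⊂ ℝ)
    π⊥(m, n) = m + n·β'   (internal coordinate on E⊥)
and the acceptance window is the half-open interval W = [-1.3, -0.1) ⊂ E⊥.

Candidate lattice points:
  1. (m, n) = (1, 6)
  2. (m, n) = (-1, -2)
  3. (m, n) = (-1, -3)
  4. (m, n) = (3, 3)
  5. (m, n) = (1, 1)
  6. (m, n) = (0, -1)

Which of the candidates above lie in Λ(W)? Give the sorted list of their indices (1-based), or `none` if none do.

Numerically β ≈ 4.23607 and β' = −1/β ≈ -0.23607.
candidate 1: (m,n)=(1,6) → π∥ = 1+6·β ≈ 26.41641, π⊥ = 1+6·β' ≈ -0.41641 ∈ [-1.3, -0.1) ⇒ IN Λ
candidate 2: (m,n)=(-1,-2) → π∥ = -1-2·β ≈ -9.47214, π⊥ = -1-2·β' ≈ -0.52786 ∈ [-1.3, -0.1) ⇒ IN Λ
candidate 3: (m,n)=(-1,-3) → π∥ = -1-3·β ≈ -13.70820, π⊥ = -1-3·β' ≈ -0.29180 ∈ [-1.3, -0.1) ⇒ IN Λ
candidate 4: (m,n)=(3,3) → π∥ = 3+3·β ≈ 15.70820, π⊥ = 3+3·β' ≈ 2.29180 ∉ [-1.3, -0.1) ⇒ out
candidate 5: (m,n)=(1,1) → π∥ = 1+1·β ≈ 5.23607, π⊥ = 1+1·β' ≈ 0.76393 ∉ [-1.3, -0.1) ⇒ out
candidate 6: (m,n)=(0,-1) → π∥ = 0-1·β ≈ -4.23607, π⊥ = 0-1·β' ≈ 0.23607 ∉ [-1.3, -0.1) ⇒ out

1, 2, 3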